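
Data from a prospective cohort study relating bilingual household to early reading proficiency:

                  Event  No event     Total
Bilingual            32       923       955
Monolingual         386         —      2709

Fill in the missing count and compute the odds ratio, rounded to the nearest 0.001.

The missing cell is in the unexposed row: 2709 − 386 = 2323.
So a = 32, b = 923, c = 386, d = 2323.
OR = (a·d)/(b·c) = (32 × 2323) / (923 × 386) = 74336 / 356278 = 0.20865

0.209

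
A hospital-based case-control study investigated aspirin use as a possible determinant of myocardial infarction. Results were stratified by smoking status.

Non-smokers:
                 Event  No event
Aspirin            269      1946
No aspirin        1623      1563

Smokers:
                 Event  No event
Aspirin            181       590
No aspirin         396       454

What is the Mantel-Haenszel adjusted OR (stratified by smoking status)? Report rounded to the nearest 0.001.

0.176

OR_MH = Σ(aᵢdᵢ/nᵢ) / Σ(bᵢcᵢ/nᵢ), where nᵢ is the stratum total.
Stratum 1 (Non-smokers): n = 5401; a·d/n = 269·1563/5401 = 77.8461; b·c/n = 1946·1623/5401 = 584.7728
Stratum 2 (Smokers): n = 1621; a·d/n = 181·454/1621 = 50.6934; b·c/n = 590·396/1621 = 144.1333
OR_MH = (77.8461 + 50.6934) / (584.7728 + 144.1333) = 128.5395 / 728.9061 = 0.17635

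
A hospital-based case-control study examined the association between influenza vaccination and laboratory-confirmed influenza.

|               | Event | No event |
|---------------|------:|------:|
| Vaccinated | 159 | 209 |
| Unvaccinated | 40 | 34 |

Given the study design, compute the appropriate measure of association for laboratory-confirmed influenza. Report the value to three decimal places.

0.647

Cells: a = 159, b = 209, c = 40, d = 34.
This is a hospital-based case-control study: participants were sampled on outcome status, so risks in the source population cannot be estimated directly — relative risk is not valid here. The odds ratio is the appropriate measure.
OR = (a·d)/(b·c) = (159 × 34) / (209 × 40) = 5406 / 8360 = 0.64665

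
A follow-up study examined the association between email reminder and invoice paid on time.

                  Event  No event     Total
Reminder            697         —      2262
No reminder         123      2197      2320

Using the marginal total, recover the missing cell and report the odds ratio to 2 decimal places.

7.96

The missing cell is in the exposed row: 2262 − 697 = 1565.
So a = 697, b = 1565, c = 123, d = 2197.
OR = (a·d)/(b·c) = (697 × 2197) / (1565 × 123) = 1531309 / 192495 = 7.95506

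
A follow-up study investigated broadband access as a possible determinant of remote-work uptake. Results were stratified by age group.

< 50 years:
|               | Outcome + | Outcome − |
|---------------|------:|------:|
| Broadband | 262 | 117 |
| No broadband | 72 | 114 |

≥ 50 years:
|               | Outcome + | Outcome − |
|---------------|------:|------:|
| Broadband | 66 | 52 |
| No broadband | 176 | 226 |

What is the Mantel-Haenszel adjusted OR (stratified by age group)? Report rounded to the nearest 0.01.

2.51

OR_MH = Σ(aᵢdᵢ/nᵢ) / Σ(bᵢcᵢ/nᵢ), where nᵢ is the stratum total.
Stratum 1 (< 50 years): n = 565; a·d/n = 262·114/565 = 52.8637; b·c/n = 117·72/565 = 14.9097
Stratum 2 (≥ 50 years): n = 520; a·d/n = 66·226/520 = 28.6846; b·c/n = 52·176/520 = 17.6000
OR_MH = (52.8637 + 28.6846) / (14.9097 + 17.6000) = 81.5483 / 32.5097 = 2.50843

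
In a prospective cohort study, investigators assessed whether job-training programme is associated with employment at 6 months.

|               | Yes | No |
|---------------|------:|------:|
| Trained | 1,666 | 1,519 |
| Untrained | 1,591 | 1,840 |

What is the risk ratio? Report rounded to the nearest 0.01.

1.13

Cells: a = 1666, b = 1519, c = 1591, d = 1840.
Risk in exposed = 1666/3185 = 0.52308; risk in unexposed = 1591/3431 = 0.46371.
RR = 0.52308 / 0.46371 = 1.12802
The risk among the exposed is 1.13 times that among the unexposed.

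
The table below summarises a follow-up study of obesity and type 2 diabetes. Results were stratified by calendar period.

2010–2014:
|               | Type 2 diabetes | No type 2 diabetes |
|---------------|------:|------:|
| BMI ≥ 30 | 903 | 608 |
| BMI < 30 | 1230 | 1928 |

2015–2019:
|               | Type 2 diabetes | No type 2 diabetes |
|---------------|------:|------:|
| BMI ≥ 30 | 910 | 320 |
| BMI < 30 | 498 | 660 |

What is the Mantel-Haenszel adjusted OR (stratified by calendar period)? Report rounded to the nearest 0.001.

OR_MH = Σ(aᵢdᵢ/nᵢ) / Σ(bᵢcᵢ/nᵢ), where nᵢ is the stratum total.
Stratum 1 (2010–2014): n = 4669; a·d/n = 903·1928/4669 = 372.8816; b·c/n = 608·1230/4669 = 160.1713
Stratum 2 (2015–2019): n = 2388; a·d/n = 910·660/2388 = 251.5075; b·c/n = 320·498/2388 = 66.7337
OR_MH = (372.8816 + 251.5075) / (160.1713 + 66.7337) = 624.3891 / 226.9050 = 2.75176

2.752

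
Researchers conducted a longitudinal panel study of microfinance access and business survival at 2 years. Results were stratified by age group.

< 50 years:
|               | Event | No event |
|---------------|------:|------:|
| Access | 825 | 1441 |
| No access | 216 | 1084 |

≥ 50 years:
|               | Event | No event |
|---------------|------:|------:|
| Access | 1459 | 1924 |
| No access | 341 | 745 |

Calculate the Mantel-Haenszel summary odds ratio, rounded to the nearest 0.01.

2.11

OR_MH = Σ(aᵢdᵢ/nᵢ) / Σ(bᵢcᵢ/nᵢ), where nᵢ is the stratum total.
Stratum 1 (< 50 years): n = 3566; a·d/n = 825·1084/3566 = 250.7852; b·c/n = 1441·216/3566 = 87.2844
Stratum 2 (≥ 50 years): n = 4469; a·d/n = 1459·745/4469 = 243.2211; b·c/n = 1924·341/4469 = 146.8078
OR_MH = (250.7852 + 243.2211) / (87.2844 + 146.8078) = 494.0063 / 234.0921 = 2.11031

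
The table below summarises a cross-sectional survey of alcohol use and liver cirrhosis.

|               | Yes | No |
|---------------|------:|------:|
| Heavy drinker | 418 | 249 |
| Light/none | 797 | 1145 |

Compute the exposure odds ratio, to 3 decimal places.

Cells: a = 418, b = 249, c = 797, d = 1145.
OR = (a·d)/(b·c) = (418 × 1145) / (249 × 797) = 478610 / 198453 = 2.41170
The odds of liver cirrhosis are about 2.41 times as high in the heavy drinker group.

2.412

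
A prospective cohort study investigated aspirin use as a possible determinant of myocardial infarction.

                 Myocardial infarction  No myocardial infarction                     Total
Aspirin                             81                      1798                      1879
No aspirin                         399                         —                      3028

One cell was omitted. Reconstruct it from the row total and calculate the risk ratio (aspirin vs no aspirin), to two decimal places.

0.33

The missing cell is in the unexposed row: 3028 − 399 = 2629.
So a = 81, b = 1798, c = 399, d = 2629.
RR = [a/(a+b)] / [c/(c+d)] = (81/1879) / (399/3028) = 0.04311/0.13177 = 0.32715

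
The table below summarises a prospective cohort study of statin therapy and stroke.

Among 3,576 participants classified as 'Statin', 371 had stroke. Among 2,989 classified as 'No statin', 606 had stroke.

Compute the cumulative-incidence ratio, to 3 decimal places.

0.512

From the description: a = 371, b = 3205, c = 606, d = 2383.
Risk in exposed = 371/3576 = 0.10375; risk in unexposed = 606/2989 = 0.20274.
RR = 0.10375 / 0.20274 = 0.51172
The risk is 49% lower among the exposed than among the unexposed.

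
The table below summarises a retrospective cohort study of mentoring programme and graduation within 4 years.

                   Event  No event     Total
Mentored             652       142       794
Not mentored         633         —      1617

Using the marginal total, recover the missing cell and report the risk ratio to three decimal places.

2.098

The missing cell is in the unexposed row: 1617 − 633 = 984.
So a = 652, b = 142, c = 633, d = 984.
RR = [a/(a+b)] / [c/(c+d)] = (652/794) / (633/1617) = 0.82116/0.39147 = 2.09765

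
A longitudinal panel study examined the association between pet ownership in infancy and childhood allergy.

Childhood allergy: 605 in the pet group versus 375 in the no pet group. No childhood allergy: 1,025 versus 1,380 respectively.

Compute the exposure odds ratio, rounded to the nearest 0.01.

2.17

From the description: a = 605, b = 1025, c = 375, d = 1380.
OR = (a·d)/(b·c) = (605 × 1380) / (1025 × 375) = 834900 / 384375 = 2.17210
The odds of childhood allergy are about 2.17 times as high in the pet group.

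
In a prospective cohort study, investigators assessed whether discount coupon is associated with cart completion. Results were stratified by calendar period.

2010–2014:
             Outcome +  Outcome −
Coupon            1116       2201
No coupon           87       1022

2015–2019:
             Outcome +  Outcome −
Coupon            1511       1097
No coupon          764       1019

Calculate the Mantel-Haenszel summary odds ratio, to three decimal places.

2.598

OR_MH = Σ(aᵢdᵢ/nᵢ) / Σ(bᵢcᵢ/nᵢ), where nᵢ is the stratum total.
Stratum 1 (2010–2014): n = 4426; a·d/n = 1116·1022/4426 = 257.6936; b·c/n = 2201·87/4426 = 43.2641
Stratum 2 (2015–2019): n = 4391; a·d/n = 1511·1019/4391 = 350.6511; b·c/n = 1097·764/4391 = 190.8695
OR_MH = (257.6936 + 350.6511) / (43.2641 + 190.8695) = 608.3447 / 234.1336 = 2.59828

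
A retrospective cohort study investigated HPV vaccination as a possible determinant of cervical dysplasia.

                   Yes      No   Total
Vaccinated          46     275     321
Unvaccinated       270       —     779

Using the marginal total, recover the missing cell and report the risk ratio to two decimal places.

The missing cell is in the unexposed row: 779 − 270 = 509.
So a = 46, b = 275, c = 270, d = 509.
RR = [a/(a+b)] / [c/(c+d)] = (46/321) / (270/779) = 0.14330/0.34660 = 0.41345

0.41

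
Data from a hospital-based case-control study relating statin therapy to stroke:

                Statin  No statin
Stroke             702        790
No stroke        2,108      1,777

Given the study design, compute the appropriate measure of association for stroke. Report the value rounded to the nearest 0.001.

Reading the table with exposure as columns: a = 702 (Statin, case), b = 2108 (Statin, non-case), c = 790 (No statin, case), d = 1777.
This is a hospital-based case-control study: participants were sampled on outcome status, so risks in the source population cannot be estimated directly — relative risk is not valid here. The odds ratio is the appropriate measure.
OR = (a·d)/(b·c) = (702 × 1777) / (2108 × 790) = 1247454 / 1665320 = 0.74908

0.749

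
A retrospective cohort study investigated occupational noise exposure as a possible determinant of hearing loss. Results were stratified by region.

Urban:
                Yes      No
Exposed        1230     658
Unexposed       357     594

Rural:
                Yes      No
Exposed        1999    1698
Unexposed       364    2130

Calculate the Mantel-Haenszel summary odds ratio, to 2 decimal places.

OR_MH = Σ(aᵢdᵢ/nᵢ) / Σ(bᵢcᵢ/nᵢ), where nᵢ is the stratum total.
Stratum 1 (Urban): n = 2839; a·d/n = 1230·594/2839 = 257.3512; b·c/n = 658·357/2839 = 82.7425
Stratum 2 (Rural): n = 6191; a·d/n = 1999·2130/6191 = 687.7516; b·c/n = 1698·364/6191 = 99.8340
OR_MH = (257.3512 + 687.7516) / (82.7425 + 99.8340) = 945.1028 / 182.5765 = 5.17648

5.18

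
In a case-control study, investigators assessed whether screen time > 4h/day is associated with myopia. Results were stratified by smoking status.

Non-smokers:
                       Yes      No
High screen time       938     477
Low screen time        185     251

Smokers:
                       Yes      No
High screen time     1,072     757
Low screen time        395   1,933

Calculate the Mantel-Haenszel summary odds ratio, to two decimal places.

OR_MH = Σ(aᵢdᵢ/nᵢ) / Σ(bᵢcᵢ/nᵢ), where nᵢ is the stratum total.
Stratum 1 (Non-smokers): n = 1851; a·d/n = 938·251/1851 = 127.1950; b·c/n = 477·185/1851 = 47.6742
Stratum 2 (Smokers): n = 4157; a·d/n = 1072·1933/4157 = 498.4787; b·c/n = 757·395/4157 = 71.9305
OR_MH = (127.1950 + 498.4787) / (47.6742 + 71.9305) = 625.6737 / 119.6047 = 5.23118

5.23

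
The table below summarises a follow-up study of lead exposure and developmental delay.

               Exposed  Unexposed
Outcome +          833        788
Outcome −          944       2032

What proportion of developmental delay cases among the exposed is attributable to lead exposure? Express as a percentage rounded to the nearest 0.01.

40.39

Reading the table with exposure as columns: a = 833 (Exposed, case), b = 944 (Exposed, non-case), c = 788 (Unexposed, case), d = 2032.
Risk in exposed = 833/1777 = 0.46877; risk in unexposed = 788/2820 = 0.27943.
RR = 0.46877/0.27943 = 1.67757
AR% = (RR − 1)/RR × 100 = (1.67757 − 1)/1.67757 × 100 = 40.3899%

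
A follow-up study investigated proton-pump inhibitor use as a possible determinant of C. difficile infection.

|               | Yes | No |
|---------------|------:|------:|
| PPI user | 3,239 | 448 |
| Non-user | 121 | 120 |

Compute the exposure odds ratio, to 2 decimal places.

7.17

Cells: a = 3239, b = 448, c = 121, d = 120.
OR = (a·d)/(b·c) = (3239 × 120) / (448 × 121) = 388680 / 54208 = 7.17016
The odds of C. difficile infection are about 7.17 times as high in the ppi user group.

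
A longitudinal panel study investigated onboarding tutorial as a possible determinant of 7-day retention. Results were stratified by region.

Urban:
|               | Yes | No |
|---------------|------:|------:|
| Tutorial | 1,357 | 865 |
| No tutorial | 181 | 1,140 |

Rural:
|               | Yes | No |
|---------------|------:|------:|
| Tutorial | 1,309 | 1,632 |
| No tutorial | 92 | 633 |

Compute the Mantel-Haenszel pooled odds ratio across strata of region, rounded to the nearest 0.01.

7.78

OR_MH = Σ(aᵢdᵢ/nᵢ) / Σ(bᵢcᵢ/nᵢ), where nᵢ is the stratum total.
Stratum 1 (Urban): n = 3543; a·d/n = 1357·1140/3543 = 436.6300; b·c/n = 865·181/3543 = 44.1900
Stratum 2 (Rural): n = 3666; a·d/n = 1309·633/3666 = 226.0221; b·c/n = 1632·92/3666 = 40.9558
OR_MH = (436.6300 + 226.0221) / (44.1900 + 40.9558) = 662.6521 / 85.1458 = 7.78256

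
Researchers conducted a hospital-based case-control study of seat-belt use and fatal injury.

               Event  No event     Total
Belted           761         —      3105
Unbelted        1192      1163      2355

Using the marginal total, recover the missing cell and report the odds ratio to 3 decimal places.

0.317

The missing cell is in the exposed row: 3105 − 761 = 2344.
So a = 761, b = 2344, c = 1192, d = 1163.
OR = (a·d)/(b·c) = (761 × 1163) / (2344 × 1192) = 885043 / 2794048 = 0.31676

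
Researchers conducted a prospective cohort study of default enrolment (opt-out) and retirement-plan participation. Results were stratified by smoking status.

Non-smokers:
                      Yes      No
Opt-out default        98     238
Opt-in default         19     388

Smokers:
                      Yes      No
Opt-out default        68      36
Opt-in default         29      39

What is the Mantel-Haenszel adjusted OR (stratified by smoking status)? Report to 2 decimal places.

OR_MH = Σ(aᵢdᵢ/nᵢ) / Σ(bᵢcᵢ/nᵢ), where nᵢ is the stratum total.
Stratum 1 (Non-smokers): n = 743; a·d/n = 98·388/743 = 51.1763; b·c/n = 238·19/743 = 6.0861
Stratum 2 (Smokers): n = 172; a·d/n = 68·39/172 = 15.4186; b·c/n = 36·29/172 = 6.0698
OR_MH = (51.1763 + 15.4186) / (6.0861 + 6.0698) = 66.5949 / 12.1559 = 5.47840

5.48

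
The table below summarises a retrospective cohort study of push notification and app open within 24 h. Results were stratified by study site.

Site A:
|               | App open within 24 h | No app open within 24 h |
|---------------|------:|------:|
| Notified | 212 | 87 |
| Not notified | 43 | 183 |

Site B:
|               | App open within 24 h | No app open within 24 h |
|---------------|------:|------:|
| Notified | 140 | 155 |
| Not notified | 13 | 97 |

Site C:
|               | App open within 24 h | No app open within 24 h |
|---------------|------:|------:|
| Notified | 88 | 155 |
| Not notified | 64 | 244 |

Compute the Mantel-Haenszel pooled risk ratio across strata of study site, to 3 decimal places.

2.870

RR_MH = Σ(aᵢ·n₀ᵢ/nᵢ) / Σ(cᵢ·n₁ᵢ/nᵢ), with n₁ᵢ = aᵢ+bᵢ (exposed), n₀ᵢ = cᵢ+dᵢ (unexposed), nᵢ = n₁ᵢ+n₀ᵢ.
Stratum 1 (Site A): n₁ = 299, n₀ = 226, n = 525; a·n₀/n = 212·226/525 = 91.2610; c·n₁/n = 43·299/525 = 24.4895
Stratum 2 (Site B): n₁ = 295, n₀ = 110, n = 405; a·n₀/n = 140·110/405 = 38.0247; c·n₁/n = 13·295/405 = 9.4691
Stratum 3 (Site C): n₁ = 243, n₀ = 308, n = 551; a·n₀/n = 88·308/551 = 49.1906; c·n₁/n = 64·243/551 = 28.2250
RR_MH = (91.2610 + 38.0247 + 49.1906) / (24.4895 + 9.4691 + 28.2250) = 178.4762 / 62.1837 = 2.87014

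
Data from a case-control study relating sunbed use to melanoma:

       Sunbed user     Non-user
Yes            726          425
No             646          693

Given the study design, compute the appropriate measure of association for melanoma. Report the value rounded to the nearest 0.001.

1.833

Reading the table with exposure as columns: a = 726 (Sunbed user, case), b = 646 (Sunbed user, non-case), c = 425 (Non-user, case), d = 693.
This is a case-control study: participants were sampled on outcome status, so risks in the source population cannot be estimated directly — relative risk is not valid here. The odds ratio is the appropriate measure.
OR = (a·d)/(b·c) = (726 × 693) / (646 × 425) = 503118 / 274550 = 1.83252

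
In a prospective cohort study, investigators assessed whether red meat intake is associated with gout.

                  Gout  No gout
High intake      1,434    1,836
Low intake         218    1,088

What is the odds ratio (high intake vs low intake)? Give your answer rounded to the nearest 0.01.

Cells: a = 1434, b = 1836, c = 218, d = 1088.
OR = (a·d)/(b·c) = (1434 × 1088) / (1836 × 218) = 1560192 / 400248 = 3.89806
The odds of gout are about 3.90 times as high in the high intake group.

3.90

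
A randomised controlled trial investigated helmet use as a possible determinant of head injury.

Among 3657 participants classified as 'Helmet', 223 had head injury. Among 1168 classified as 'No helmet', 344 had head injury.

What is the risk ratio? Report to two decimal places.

0.21

From the description: a = 223, b = 3434, c = 344, d = 824.
Risk in exposed = 223/3657 = 0.06098; risk in unexposed = 344/1168 = 0.29452.
RR = 0.06098 / 0.29452 = 0.20704
The risk is 79% lower among the exposed than among the unexposed.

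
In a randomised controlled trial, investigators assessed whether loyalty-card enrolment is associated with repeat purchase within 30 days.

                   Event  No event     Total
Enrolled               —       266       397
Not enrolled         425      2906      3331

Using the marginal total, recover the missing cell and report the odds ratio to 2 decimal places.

3.37

The missing cell is in the exposed row: 397 − 266 = 131.
So a = 131, b = 266, c = 425, d = 2906.
OR = (a·d)/(b·c) = (131 × 2906) / (266 × 425) = 380686 / 113050 = 3.36741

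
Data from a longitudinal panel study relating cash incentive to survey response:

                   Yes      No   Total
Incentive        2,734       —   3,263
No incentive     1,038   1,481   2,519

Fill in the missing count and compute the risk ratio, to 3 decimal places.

2.033

The missing cell is in the exposed row: 3263 − 2734 = 529.
So a = 2734, b = 529, c = 1038, d = 1481.
RR = [a/(a+b)] / [c/(c+d)] = (2734/3263) / (1038/2519) = 0.83788/0.41207 = 2.03335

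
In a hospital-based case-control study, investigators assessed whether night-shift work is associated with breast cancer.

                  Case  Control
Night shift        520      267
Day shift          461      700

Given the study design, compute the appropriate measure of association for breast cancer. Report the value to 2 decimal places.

2.96

Cells: a = 520, b = 267, c = 461, d = 700.
This is a hospital-based case-control study: participants were sampled on outcome status, so risks in the source population cannot be estimated directly — relative risk is not valid here. The odds ratio is the appropriate measure.
OR = (a·d)/(b·c) = (520 × 700) / (267 × 461) = 364000 / 123087 = 2.95726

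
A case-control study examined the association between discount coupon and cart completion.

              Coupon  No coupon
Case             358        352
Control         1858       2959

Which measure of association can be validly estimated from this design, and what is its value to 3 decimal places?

1.620

Reading the table with exposure as columns: a = 358 (Coupon, case), b = 1858 (Coupon, non-case), c = 352 (No coupon, case), d = 2959.
This is a case-control study: participants were sampled on outcome status, so risks in the source population cannot be estimated directly — relative risk is not valid here. The odds ratio is the appropriate measure.
OR = (a·d)/(b·c) = (358 × 2959) / (1858 × 352) = 1059322 / 654016 = 1.61972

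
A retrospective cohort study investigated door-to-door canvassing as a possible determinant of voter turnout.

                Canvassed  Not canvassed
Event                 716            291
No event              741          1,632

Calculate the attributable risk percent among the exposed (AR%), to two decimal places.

69.21

Reading the table with exposure as columns: a = 716 (Canvassed, case), b = 741 (Canvassed, non-case), c = 291 (Not canvassed, case), d = 1632.
Risk in exposed = 716/1457 = 0.49142; risk in unexposed = 291/1923 = 0.15133.
RR = 0.49142/0.15133 = 3.24743
AR% = (RR − 1)/RR × 100 = (3.24743 − 1)/3.24743 × 100 = 69.2064%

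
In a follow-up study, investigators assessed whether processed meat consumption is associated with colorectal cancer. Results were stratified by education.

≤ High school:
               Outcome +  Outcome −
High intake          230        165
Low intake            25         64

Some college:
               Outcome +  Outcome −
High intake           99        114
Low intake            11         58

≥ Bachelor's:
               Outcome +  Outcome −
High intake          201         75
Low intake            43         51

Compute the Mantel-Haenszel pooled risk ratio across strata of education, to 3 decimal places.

RR_MH = Σ(aᵢ·n₀ᵢ/nᵢ) / Σ(cᵢ·n₁ᵢ/nᵢ), with n₁ᵢ = aᵢ+bᵢ (exposed), n₀ᵢ = cᵢ+dᵢ (unexposed), nᵢ = n₁ᵢ+n₀ᵢ.
Stratum 1 (≤ High school): n₁ = 395, n₀ = 89, n = 484; a·n₀/n = 230·89/484 = 42.2934; c·n₁/n = 25·395/484 = 20.4029
Stratum 2 (Some college): n₁ = 213, n₀ = 69, n = 282; a·n₀/n = 99·69/282 = 24.2234; c·n₁/n = 11·213/282 = 8.3085
Stratum 3 (≥ Bachelor's): n₁ = 276, n₀ = 94, n = 370; a·n₀/n = 201·94/370 = 51.0649; c·n₁/n = 43·276/370 = 32.0757
RR_MH = (42.2934 + 24.2234 + 51.0649) / (20.4029 + 8.3085 + 32.0757) = 117.5817 / 60.7871 = 1.93432

1.934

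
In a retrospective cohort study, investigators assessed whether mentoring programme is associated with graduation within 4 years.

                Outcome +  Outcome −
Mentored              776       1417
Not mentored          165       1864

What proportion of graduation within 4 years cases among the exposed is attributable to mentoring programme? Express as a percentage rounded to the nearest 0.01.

77.02

Cells: a = 776, b = 1417, c = 165, d = 1864.
Risk in exposed = 776/2193 = 0.35385; risk in unexposed = 165/2029 = 0.08132.
RR = 0.35385/0.08132 = 4.35132
AR% = (RR − 1)/RR × 100 = (4.35132 − 1)/4.35132 × 100 = 77.0185%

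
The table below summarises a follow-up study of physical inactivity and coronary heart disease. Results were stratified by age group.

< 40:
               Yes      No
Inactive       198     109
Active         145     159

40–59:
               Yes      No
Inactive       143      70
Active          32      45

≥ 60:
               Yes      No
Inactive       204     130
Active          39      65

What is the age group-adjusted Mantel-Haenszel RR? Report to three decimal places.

1.466

RR_MH = Σ(aᵢ·n₀ᵢ/nᵢ) / Σ(cᵢ·n₁ᵢ/nᵢ), with n₁ᵢ = aᵢ+bᵢ (exposed), n₀ᵢ = cᵢ+dᵢ (unexposed), nᵢ = n₁ᵢ+n₀ᵢ.
Stratum 1 (< 40): n₁ = 307, n₀ = 304, n = 611; a·n₀/n = 198·304/611 = 98.5139; c·n₁/n = 145·307/611 = 72.8560
Stratum 2 (40–59): n₁ = 213, n₀ = 77, n = 290; a·n₀/n = 143·77/290 = 37.9690; c·n₁/n = 32·213/290 = 23.5034
Stratum 3 (≥ 60): n₁ = 334, n₀ = 104, n = 438; a·n₀/n = 204·104/438 = 48.4384; c·n₁/n = 39·334/438 = 29.7397
RR_MH = (98.5139 + 37.9690 + 48.4384) / (72.8560 + 23.5034 + 29.7397) = 184.9212 / 126.0991 = 1.46647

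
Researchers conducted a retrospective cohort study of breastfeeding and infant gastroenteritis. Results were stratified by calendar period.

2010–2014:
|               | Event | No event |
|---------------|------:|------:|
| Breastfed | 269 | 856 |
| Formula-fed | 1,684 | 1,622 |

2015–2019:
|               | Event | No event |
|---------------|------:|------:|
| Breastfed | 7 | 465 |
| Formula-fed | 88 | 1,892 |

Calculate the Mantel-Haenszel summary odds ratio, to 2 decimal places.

OR_MH = Σ(aᵢdᵢ/nᵢ) / Σ(bᵢcᵢ/nᵢ), where nᵢ is the stratum total.
Stratum 1 (2010–2014): n = 4431; a·d/n = 269·1622/4431 = 98.4694; b·c/n = 856·1684/4431 = 325.3225
Stratum 2 (2015–2019): n = 2452; a·d/n = 7·1892/2452 = 5.4013; b·c/n = 465·88/2452 = 16.6884
OR_MH = (98.4694 + 5.4013) / (325.3225 + 16.6884) = 103.8707 / 342.0109 = 0.30371

0.30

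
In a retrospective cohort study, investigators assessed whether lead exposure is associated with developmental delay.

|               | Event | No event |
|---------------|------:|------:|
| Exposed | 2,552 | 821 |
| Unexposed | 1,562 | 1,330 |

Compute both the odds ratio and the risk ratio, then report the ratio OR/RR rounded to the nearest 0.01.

1.89

Cells: a = 2552, b = 821, c = 1562, d = 1330.
OR = (2552·1330)/(821·1562) = 3394160/1282402 = 2.64672
Risk in exposed = 2552/3373 = 0.75660; risk in unexposed = 1562/2892 = 0.54011; RR = 1.40082
OR/RR = 2.64672 / 1.40082 = 1.88941
The outcome is not rare, so the OR lies further from 1 than the RR.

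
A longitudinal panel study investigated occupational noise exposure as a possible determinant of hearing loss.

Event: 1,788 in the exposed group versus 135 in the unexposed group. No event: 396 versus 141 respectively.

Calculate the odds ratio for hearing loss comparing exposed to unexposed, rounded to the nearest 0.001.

From the description: a = 1788, b = 396, c = 135, d = 141.
OR = (a·d)/(b·c) = (1788 × 141) / (396 × 135) = 252108 / 53460 = 4.71582
The odds of hearing loss are about 4.72 times as high in the exposed group.

4.716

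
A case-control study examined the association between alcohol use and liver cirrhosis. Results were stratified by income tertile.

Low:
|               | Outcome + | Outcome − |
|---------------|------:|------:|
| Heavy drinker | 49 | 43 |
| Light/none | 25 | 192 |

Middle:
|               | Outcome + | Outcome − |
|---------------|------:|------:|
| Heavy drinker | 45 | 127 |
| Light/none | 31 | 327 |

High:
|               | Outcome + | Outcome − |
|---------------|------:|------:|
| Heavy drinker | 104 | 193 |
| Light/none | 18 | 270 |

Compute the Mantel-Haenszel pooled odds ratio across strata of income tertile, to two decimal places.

6.30

OR_MH = Σ(aᵢdᵢ/nᵢ) / Σ(bᵢcᵢ/nᵢ), where nᵢ is the stratum total.
Stratum 1 (Low): n = 309; a·d/n = 49·192/309 = 30.4466; b·c/n = 43·25/309 = 3.4790
Stratum 2 (Middle): n = 530; a·d/n = 45·327/530 = 27.7642; b·c/n = 127·31/530 = 7.4283
Stratum 3 (High): n = 585; a·d/n = 104·270/585 = 48.0000; b·c/n = 193·18/585 = 5.9385
OR_MH = (30.4466 + 27.7642 + 48.0000) / (3.4790 + 7.4283 + 5.9385) = 106.2108 / 16.8457 = 6.30491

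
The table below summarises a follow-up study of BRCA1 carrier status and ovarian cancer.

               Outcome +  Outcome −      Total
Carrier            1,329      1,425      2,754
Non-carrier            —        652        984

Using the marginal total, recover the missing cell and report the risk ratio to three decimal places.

1.430

The missing cell is in the unexposed row: 984 − 652 = 332.
So a = 1329, b = 1425, c = 332, d = 652.
RR = [a/(a+b)] / [c/(c+d)] = (1329/2754) / (332/984) = 0.48257/0.33740 = 1.43027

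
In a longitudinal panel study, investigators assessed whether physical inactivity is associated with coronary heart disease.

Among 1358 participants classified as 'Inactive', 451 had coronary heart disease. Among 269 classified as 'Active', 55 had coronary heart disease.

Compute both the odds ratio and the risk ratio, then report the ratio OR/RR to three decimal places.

From the description: a = 451, b = 907, c = 55, d = 214.
OR = (451·214)/(907·55) = 96514/49885 = 1.93473
Risk in exposed = 451/1358 = 0.33211; risk in unexposed = 55/269 = 0.20446; RR = 1.62430
OR/RR = 1.93473 / 1.62430 = 1.19112
The outcome is not rare, so the OR lies further from 1 than the RR.

1.191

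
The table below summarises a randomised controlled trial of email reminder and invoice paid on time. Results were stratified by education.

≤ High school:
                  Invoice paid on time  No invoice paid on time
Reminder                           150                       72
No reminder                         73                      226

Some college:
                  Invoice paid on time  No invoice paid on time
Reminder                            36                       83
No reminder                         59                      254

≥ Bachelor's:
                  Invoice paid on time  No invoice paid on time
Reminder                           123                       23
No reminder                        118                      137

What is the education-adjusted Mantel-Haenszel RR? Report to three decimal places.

2.108

RR_MH = Σ(aᵢ·n₀ᵢ/nᵢ) / Σ(cᵢ·n₁ᵢ/nᵢ), with n₁ᵢ = aᵢ+bᵢ (exposed), n₀ᵢ = cᵢ+dᵢ (unexposed), nᵢ = n₁ᵢ+n₀ᵢ.
Stratum 1 (≤ High school): n₁ = 222, n₀ = 299, n = 521; a·n₀/n = 150·299/521 = 86.0845; c·n₁/n = 73·222/521 = 31.1056
Stratum 2 (Some college): n₁ = 119, n₀ = 313, n = 432; a·n₀/n = 36·313/432 = 26.0833; c·n₁/n = 59·119/432 = 16.2523
Stratum 3 (≥ Bachelor's): n₁ = 146, n₀ = 255, n = 401; a·n₀/n = 123·255/401 = 78.2170; c·n₁/n = 118·146/401 = 42.9626
RR_MH = (86.0845 + 26.0833 + 78.2170) / (31.1056 + 16.2523 + 42.9626) = 190.3847 / 90.3205 = 2.10788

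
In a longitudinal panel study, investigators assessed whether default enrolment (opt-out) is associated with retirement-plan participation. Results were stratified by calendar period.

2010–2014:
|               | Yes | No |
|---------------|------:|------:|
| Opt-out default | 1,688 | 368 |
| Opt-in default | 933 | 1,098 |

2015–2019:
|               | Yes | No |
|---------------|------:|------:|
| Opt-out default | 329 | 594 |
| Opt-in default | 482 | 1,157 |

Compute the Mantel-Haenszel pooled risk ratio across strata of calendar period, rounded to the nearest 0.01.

1.63

RR_MH = Σ(aᵢ·n₀ᵢ/nᵢ) / Σ(cᵢ·n₁ᵢ/nᵢ), with n₁ᵢ = aᵢ+bᵢ (exposed), n₀ᵢ = cᵢ+dᵢ (unexposed), nᵢ = n₁ᵢ+n₀ᵢ.
Stratum 1 (2010–2014): n₁ = 2056, n₀ = 2031, n = 4087; a·n₀/n = 1688·2031/4087 = 838.8373; c·n₁/n = 933·2056/4087 = 469.3536
Stratum 2 (2015–2019): n₁ = 923, n₀ = 1639, n = 2562; a·n₀/n = 329·1639/2562 = 210.4727; c·n₁/n = 482·923/2562 = 173.6479
RR_MH = (838.8373 + 210.4727) / (469.3536 + 173.6479) = 1049.3100 / 643.0015 = 1.63189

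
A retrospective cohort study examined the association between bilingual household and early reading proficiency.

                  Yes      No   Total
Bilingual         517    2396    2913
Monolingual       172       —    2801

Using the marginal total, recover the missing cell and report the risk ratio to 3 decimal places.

The missing cell is in the unexposed row: 2801 − 172 = 2629.
So a = 517, b = 2396, c = 172, d = 2629.
RR = [a/(a+b)] / [c/(c+d)] = (517/2913) / (172/2801) = 0.17748/0.06141 = 2.89025

2.890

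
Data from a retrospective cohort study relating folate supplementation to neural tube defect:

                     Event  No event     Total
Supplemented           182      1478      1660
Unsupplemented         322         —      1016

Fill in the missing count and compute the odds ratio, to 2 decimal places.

0.27

The missing cell is in the unexposed row: 1016 − 322 = 694.
So a = 182, b = 1478, c = 322, d = 694.
OR = (a·d)/(b·c) = (182 × 694) / (1478 × 322) = 126308 / 475916 = 0.26540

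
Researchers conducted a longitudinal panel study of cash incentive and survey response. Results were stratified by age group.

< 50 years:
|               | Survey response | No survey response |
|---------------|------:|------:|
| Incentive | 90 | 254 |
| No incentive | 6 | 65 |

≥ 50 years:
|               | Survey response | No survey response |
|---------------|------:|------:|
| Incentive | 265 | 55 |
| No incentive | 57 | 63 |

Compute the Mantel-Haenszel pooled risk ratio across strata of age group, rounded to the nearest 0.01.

1.89

RR_MH = Σ(aᵢ·n₀ᵢ/nᵢ) / Σ(cᵢ·n₁ᵢ/nᵢ), with n₁ᵢ = aᵢ+bᵢ (exposed), n₀ᵢ = cᵢ+dᵢ (unexposed), nᵢ = n₁ᵢ+n₀ᵢ.
Stratum 1 (< 50 years): n₁ = 344, n₀ = 71, n = 415; a·n₀/n = 90·71/415 = 15.3976; c·n₁/n = 6·344/415 = 4.9735
Stratum 2 (≥ 50 years): n₁ = 320, n₀ = 120, n = 440; a·n₀/n = 265·120/440 = 72.2727; c·n₁/n = 57·320/440 = 41.4545
RR_MH = (15.3976 + 72.2727) / (4.9735 + 41.4545) = 87.6703 / 46.4280 = 1.88831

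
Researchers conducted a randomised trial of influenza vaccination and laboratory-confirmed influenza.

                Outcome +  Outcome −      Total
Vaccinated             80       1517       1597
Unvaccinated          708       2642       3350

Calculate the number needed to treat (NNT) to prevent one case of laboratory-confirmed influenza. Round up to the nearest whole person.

Risk in treated group = 80/1597 = 0.05009; risk in control = 708/3350 = 0.21134.
Absolute risk reduction = 0.21134 − 0.05009 = 0.16125
NNT = 1 / ARR = 1 / 0.16125 = 6.202 → round up → 7

7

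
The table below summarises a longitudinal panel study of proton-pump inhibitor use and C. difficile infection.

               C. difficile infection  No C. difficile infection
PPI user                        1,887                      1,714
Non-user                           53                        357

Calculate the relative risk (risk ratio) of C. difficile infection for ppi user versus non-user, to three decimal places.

4.054

Cells: a = 1887, b = 1714, c = 53, d = 357.
Risk in exposed = 1887/3601 = 0.52402; risk in unexposed = 53/410 = 0.12927.
RR = 0.52402 / 0.12927 = 4.05375
The risk among the exposed is 4.05 times that among the unexposed.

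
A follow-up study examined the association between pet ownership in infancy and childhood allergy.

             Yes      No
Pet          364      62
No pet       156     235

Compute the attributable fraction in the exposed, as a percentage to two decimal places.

Cells: a = 364, b = 62, c = 156, d = 235.
Risk in exposed = 364/426 = 0.85446; risk in unexposed = 156/391 = 0.39898.
RR = 0.85446/0.39898 = 2.14163
AR% = (RR − 1)/RR × 100 = (2.14163 − 1)/2.14163 × 100 = 53.3065%

53.31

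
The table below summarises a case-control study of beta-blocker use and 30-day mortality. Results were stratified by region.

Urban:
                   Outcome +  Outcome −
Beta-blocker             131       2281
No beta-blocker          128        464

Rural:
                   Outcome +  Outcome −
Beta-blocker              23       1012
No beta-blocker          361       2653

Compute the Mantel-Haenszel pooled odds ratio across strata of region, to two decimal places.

0.19

OR_MH = Σ(aᵢdᵢ/nᵢ) / Σ(bᵢcᵢ/nᵢ), where nᵢ is the stratum total.
Stratum 1 (Urban): n = 3004; a·d/n = 131·464/3004 = 20.2344; b·c/n = 2281·128/3004 = 97.1931
Stratum 2 (Rural): n = 4049; a·d/n = 23·2653/4049 = 15.0701; b·c/n = 1012·361/4049 = 90.2277
OR_MH = (20.2344 + 15.0701) / (97.1931 + 90.2277) = 35.3045 / 187.4208 = 0.18837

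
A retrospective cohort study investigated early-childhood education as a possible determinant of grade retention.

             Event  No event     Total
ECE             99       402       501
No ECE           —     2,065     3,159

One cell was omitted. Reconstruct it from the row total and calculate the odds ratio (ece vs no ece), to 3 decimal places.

0.465

The missing cell is in the unexposed row: 3159 − 2065 = 1094.
So a = 99, b = 402, c = 1094, d = 2065.
OR = (a·d)/(b·c) = (99 × 2065) / (402 × 1094) = 204435 / 439788 = 0.46485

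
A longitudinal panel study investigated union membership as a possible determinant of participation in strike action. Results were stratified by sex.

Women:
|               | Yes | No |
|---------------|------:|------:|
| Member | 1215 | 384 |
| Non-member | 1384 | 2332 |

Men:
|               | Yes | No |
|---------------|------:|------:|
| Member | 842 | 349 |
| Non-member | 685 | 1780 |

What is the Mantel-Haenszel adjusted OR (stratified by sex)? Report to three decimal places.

OR_MH = Σ(aᵢdᵢ/nᵢ) / Σ(bᵢcᵢ/nᵢ), where nᵢ is the stratum total.
Stratum 1 (Women): n = 5315; a·d/n = 1215·2332/5315 = 533.0913; b·c/n = 384·1384/5315 = 99.9917
Stratum 2 (Men): n = 3656; a·d/n = 842·1780/3656 = 409.9453; b·c/n = 349·685/3656 = 65.3898
OR_MH = (533.0913 + 409.9453) / (99.9917 + 65.3898) = 943.0365 / 165.3815 = 5.70219

5.702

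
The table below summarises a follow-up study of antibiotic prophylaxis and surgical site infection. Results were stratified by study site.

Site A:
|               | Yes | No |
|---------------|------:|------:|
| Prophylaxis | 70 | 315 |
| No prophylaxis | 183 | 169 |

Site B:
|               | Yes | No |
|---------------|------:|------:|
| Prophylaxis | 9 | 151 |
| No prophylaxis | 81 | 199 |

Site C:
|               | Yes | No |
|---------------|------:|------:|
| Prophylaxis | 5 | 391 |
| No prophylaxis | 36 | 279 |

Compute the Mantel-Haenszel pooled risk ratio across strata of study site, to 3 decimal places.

0.285

RR_MH = Σ(aᵢ·n₀ᵢ/nᵢ) / Σ(cᵢ·n₁ᵢ/nᵢ), with n₁ᵢ = aᵢ+bᵢ (exposed), n₀ᵢ = cᵢ+dᵢ (unexposed), nᵢ = n₁ᵢ+n₀ᵢ.
Stratum 1 (Site A): n₁ = 385, n₀ = 352, n = 737; a·n₀/n = 70·352/737 = 33.4328; c·n₁/n = 183·385/737 = 95.5970
Stratum 2 (Site B): n₁ = 160, n₀ = 280, n = 440; a·n₀/n = 9·280/440 = 5.7273; c·n₁/n = 81·160/440 = 29.4545
Stratum 3 (Site C): n₁ = 396, n₀ = 315, n = 711; a·n₀/n = 5·315/711 = 2.2152; c·n₁/n = 36·396/711 = 20.0506
RR_MH = (33.4328 + 5.7273 + 2.2152) / (95.5970 + 29.4545 + 20.0506) = 41.3753 / 145.1022 = 0.28515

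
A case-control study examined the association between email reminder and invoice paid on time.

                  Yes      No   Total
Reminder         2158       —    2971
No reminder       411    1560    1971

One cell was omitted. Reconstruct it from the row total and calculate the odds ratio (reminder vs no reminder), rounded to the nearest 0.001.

The missing cell is in the exposed row: 2971 − 2158 = 813.
So a = 2158, b = 813, c = 411, d = 1560.
OR = (a·d)/(b·c) = (2158 × 1560) / (813 × 411) = 3366480 / 334143 = 10.07497

10.075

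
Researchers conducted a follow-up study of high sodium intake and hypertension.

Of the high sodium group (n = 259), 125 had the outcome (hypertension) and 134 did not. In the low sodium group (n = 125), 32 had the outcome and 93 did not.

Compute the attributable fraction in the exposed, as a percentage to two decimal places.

46.96

From the description: a = 125, b = 134, c = 32, d = 93.
Risk in exposed = 125/259 = 0.48263; risk in unexposed = 32/125 = 0.25600.
RR = 0.48263/0.25600 = 1.88526
AR% = (RR − 1)/RR × 100 = (1.88526 − 1)/1.88526 × 100 = 46.9568%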